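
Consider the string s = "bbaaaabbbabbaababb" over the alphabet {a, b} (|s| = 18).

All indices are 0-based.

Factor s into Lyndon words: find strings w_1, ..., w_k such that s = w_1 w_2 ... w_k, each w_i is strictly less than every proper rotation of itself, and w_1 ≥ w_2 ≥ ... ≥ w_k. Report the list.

emit factor 1: 'b' (i=0, period=1)
emit factor 2: 'b' (i=1, period=1)
emit factor 3: 'aaaabbbabbaababb' (i=2, period=16)

["b", "b", "aaaabbbabbaababb"]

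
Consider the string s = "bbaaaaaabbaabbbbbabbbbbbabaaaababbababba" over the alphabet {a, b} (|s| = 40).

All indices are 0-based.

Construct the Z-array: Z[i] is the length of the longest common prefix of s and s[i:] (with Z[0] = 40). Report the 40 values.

Z[0]=40
i=1: outside box; Z[1]=1 grow→box=[1,2)
i=2: outside box; Z[2]=0
i=3: outside box; Z[3]=0
i=4: outside box; Z[4]=0
i=5: outside box; Z[5]=0
i=6: outside box; Z[6]=0
i=7: outside box; Z[7]=0
i=8: outside box; Z[8]=4 grow→box=[8,12)
i=9: min(r-i=3, Z[1]=1)=1; Z[9]=1
i=10: min(r-i=2, Z[2]=0)=0; Z[10]=0
i=11: min(r-i=1, Z[3]=0)=0; Z[11]=0
i=12: outside box; Z[12]=2 grow→box=[12,14)
i=13: min(r-i=1, Z[1]=1)=1; Z[13]=2 grow→box=[13,15)
i=14: min(r-i=1, Z[1]=1)=1; Z[14]=2 grow→box=[14,16)
i=15: min(r-i=1, Z[1]=1)=1; Z[15]=3 grow→box=[15,18)
i=16: min(r-i=2, Z[1]=1)=1; Z[16]=1
i=17: min(r-i=1, Z[2]=0)=0; Z[17]=0
i=18: outside box; Z[18]=2 grow→box=[18,20)
i=19: min(r-i=1, Z[1]=1)=1; Z[19]=2 grow→box=[19,21)
i=20: min(r-i=1, Z[1]=1)=1; Z[20]=2 grow→box=[20,22)
i=21: min(r-i=1, Z[1]=1)=1; Z[21]=2 grow→box=[21,23)
i=22: min(r-i=1, Z[1]=1)=1; Z[22]=3 grow→box=[22,25)
i=23: min(r-i=2, Z[1]=1)=1; Z[23]=1
i=24: min(r-i=1, Z[2]=0)=0; Z[24]=0
i=25: outside box; Z[25]=1 grow→box=[25,26)
i=26: outside box; Z[26]=0
i=27: outside box; Z[27]=0
i=28: outside box; Z[28]=0
i=29: outside box; Z[29]=0
i=30: outside box; Z[30]=1 grow→box=[30,31)
i=31: outside box; Z[31]=0
i=32: outside box; Z[32]=3 grow→box=[32,35)
i=33: min(r-i=2, Z[1]=1)=1; Z[33]=1
i=34: min(r-i=1, Z[2]=0)=0; Z[34]=0
i=35: outside box; Z[35]=1 grow→box=[35,36)
i=36: outside box; Z[36]=0
i=37: outside box; Z[37]=3 grow→box=[37,40)
i=38: min(r-i=2, Z[1]=1)=1; Z[38]=1
i=39: min(r-i=1, Z[2]=0)=0; Z[39]=0

[40, 1, 0, 0, 0, 0, 0, 0, 4, 1, 0, 0, 2, 2, 2, 3, 1, 0, 2, 2, 2, 2, 3, 1, 0, 1, 0, 0, 0, 0, 1, 0, 3, 1, 0, 1, 0, 3, 1, 0]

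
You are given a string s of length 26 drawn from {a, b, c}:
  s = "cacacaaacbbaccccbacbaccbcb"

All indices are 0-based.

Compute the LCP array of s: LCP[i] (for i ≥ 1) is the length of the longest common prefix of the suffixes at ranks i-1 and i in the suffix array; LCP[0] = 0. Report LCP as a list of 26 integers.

[0, 2, 1, 3, 2, 3, 2, 3, 0, 1, 3, 4, 1, 1, 0, 2, 4, 1, 2, 4, 2, 2, 1, 3, 2, 3]

rank | idx | suffix
   0 |   5 | aaacbbaccccbacbaccbcb
   1 |   6 | aacbbaccccbacbaccbcb
   2 |   3 | acaaacbbaccccbacbaccbcb
   3 |   1 | acacaaacbbaccccbacbaccbcb
   4 |  17 | acbaccbcb
   5 |   7 | acbbaccccbacbaccbcb
   6 |  20 | accbcb
   7 |  11 | accccbacbaccbcb
   8 |  25 | b
   9 |  16 | bacbaccbcb
  10 |  19 | baccbcb
  11 |  10 | baccccbacbaccbcb
  12 |   9 | bbaccccbacbaccbcb
  13 |  23 | bcb
  14 |   4 | caaacbbaccccbacbaccbcb
  15 |   2 | cacaaacbbaccccbacbaccbcb
  16 |   0 | cacacaaacbbaccccbacbaccbcb
  17 |  24 | cb
  18 |  15 | cbacbaccbcb
  19 |  18 | cbaccbcb
  20 |   8 | cbbaccccbacbaccbcb
  21 |  22 | cbcb
  22 |  14 | ccbacbaccbcb
  23 |  21 | ccbcb
  24 |  13 | cccbacbaccbcb
  25 |  12 | ccccbacbaccbcb

SA = [5, 6, 3, 1, 17, 7, 20, 11, 25, 16, 19, 10, 9, 23, 4, 2, 0, 24, 15, 18, 8, 22, 14, 21, 13, 12]
rank  pair      lcp
   1  s[5:],s[6:]  2  'aa'
   2  s[6:],s[3:]  1  'a'
   3  s[3:],s[1:]  3  'aca'
   4  s[1:],s[17:]  2  'ac'
   5  s[17:],s[7:]  3  'acb'
   6  s[7:],s[20:]  2  'ac'
   7  s[20:],s[11:]  3  'acc'
   8  s[11:],s[25:]  0  ''
   9  s[25:],s[16:]  1  'b'
  10  s[16:],s[19:]  3  'bac'
  11  s[19:],s[10:]  4  'bacc'
  12  s[10:],s[9:]  1  'b'
  13  s[9:],s[23:]  1  'b'
  14  s[23:],s[4:]  0  ''
  15  s[4:],s[2:]  2  'ca'
  16  s[2:],s[0:]  4  'caca'
  17  s[0:],s[24:]  1  'c'
  18  s[24:],s[15:]  2  'cb'
  19  s[15:],s[18:]  4  'cbac'
  20  s[18:],s[8:]  2  'cb'
  21  s[8:],s[22:]  2  'cb'
  22  s[22:],s[14:]  1  'c'
  23  s[14:],s[21:]  3  'ccb'
  24  s[21:],s[13:]  2  'cc'
  25  s[13:],s[12:]  3  'ccc'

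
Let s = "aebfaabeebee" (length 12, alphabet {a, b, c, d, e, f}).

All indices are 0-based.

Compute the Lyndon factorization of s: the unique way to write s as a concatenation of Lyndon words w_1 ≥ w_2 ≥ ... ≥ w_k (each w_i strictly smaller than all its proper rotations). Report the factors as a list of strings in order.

emit factor 1: 'aebf' (i=0, period=4)
emit factor 2: 'aabeebee' (i=4, period=8)

["aebf", "aabeebee"]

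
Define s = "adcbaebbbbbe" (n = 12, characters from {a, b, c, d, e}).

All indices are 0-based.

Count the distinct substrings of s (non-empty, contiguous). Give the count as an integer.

rank→(start, suffix):
  0 → (0, 'adcbaebbbbbe')
  1 → (4, 'aebbbbbe')
  2 → (3, 'baebbbbbe')
  3 → (6, 'bbbbbe')
  4 → (7, 'bbbbe')
  5 → (8, 'bbbe')
  6 → (9, 'bbe')
  7 → (10, 'be')
  8 → (2, 'cbaebbbbbe')
  9 → (1, 'dcbaebbbbbe')
  10 → (11, 'e')
  11 → (5, 'ebbbbbe')

SA = [0, 4, 3, 6, 7, 8, 9, 10, 2, 1, 11, 5]
[i] adj suffixes → lcp
  [1] 0/4 → 1 ('a')
  [2] 4/3 → 0 ('')
  [3] 3/6 → 1 ('b')
  [4] 6/7 → 4 ('bbbb')
  [5] 7/8 → 3 ('bbb')
  [6] 8/9 → 2 ('bb')
  [7] 9/10 → 1 ('b')
  [8] 10/2 → 0 ('')
  [9] 2/1 → 0 ('')
  [10] 1/11 → 0 ('')
  [11] 11/5 → 1 ('e')

n(n+1)/2 = 12·13/2 = 78
Σ LCP = 0 + 1 + 0 + 1 + 4 + 3 + 2 + 1 + 0 + 0 + 0 + 1 = 13
distinct = 78 − 13 = 65

65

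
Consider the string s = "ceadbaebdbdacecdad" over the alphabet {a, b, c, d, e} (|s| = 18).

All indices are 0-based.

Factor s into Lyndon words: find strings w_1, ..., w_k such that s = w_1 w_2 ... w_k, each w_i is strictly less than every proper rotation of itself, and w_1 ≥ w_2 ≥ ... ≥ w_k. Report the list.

emit factor 1: 'ce' (i=0, period=2)
emit factor 2: 'adbaebdbd' (i=2, period=9)
emit factor 3: 'acecdad' (i=11, period=7)

["ce", "adbaebdbd", "acecdad"]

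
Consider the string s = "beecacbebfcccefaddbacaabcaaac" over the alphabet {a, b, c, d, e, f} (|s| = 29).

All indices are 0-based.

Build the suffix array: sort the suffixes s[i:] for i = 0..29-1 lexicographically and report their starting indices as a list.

[25, 21, 26, 22, 27, 19, 4, 15, 18, 23, 6, 0, 8, 28, 24, 20, 3, 5, 10, 11, 12, 17, 16, 7, 2, 1, 13, 14, 9]

sorted suffixes:
  #0 SA[0]=25  'aaac'
  #1 SA[1]=21  'aabcaaac'
  #2 SA[2]=26  'aac'
  #3 SA[3]=22  'abcaaac'
  #4 SA[4]=27  'ac'
  #5 SA[5]=19  'acaabcaaac'
  #6 SA[6]=4  'acbebfcccefaddbacaabcaaac'
  #7 SA[7]=15  'addbacaabcaaac'
  #8 SA[8]=18  'bacaabcaaac'
  #9 SA[9]=23  'bcaaac'
  #10 SA[10]=6  'bebfcccefaddbacaabcaaac'
  #11 SA[11]=0  'beecacbebfcccefaddbacaabcaaac'
  #12 SA[12]=8  'bfcccefaddbacaabcaaac'
  #13 SA[13]=28  'c'
  #14 SA[14]=24  'caaac'
  #15 SA[15]=20  'caabcaaac'
  #16 SA[16]=3  'cacbebfcccefaddbacaabcaaac'
  #17 SA[17]=5  'cbebfcccefaddbacaabcaaac'
  #18 SA[18]=10  'cccefaddbacaabcaaac'
  #19 SA[19]=11  'ccefaddbacaabcaaac'
  #20 SA[20]=12  'cefaddbacaabcaaac'
  #21 SA[21]=17  'dbacaabcaaac'
  #22 SA[22]=16  'ddbacaabcaaac'
  #23 SA[23]=7  'ebfcccefaddbacaabcaaac'
  #24 SA[24]=2  'ecacbebfcccefaddbacaabcaaac'
  #25 SA[25]=1  'eecacbebfcccefaddbacaabcaaac'
  #26 SA[26]=13  'efaddbacaabcaaac'
  #27 SA[27]=14  'faddbacaabcaaac'
  #28 SA[28]=9  'fcccefaddbacaabcaaac'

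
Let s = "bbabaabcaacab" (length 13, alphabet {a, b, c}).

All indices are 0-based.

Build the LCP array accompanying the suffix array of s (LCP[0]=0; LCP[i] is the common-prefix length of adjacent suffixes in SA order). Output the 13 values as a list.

rank→(start, suffix):
  0 → (4, 'aabcaacab')
  1 → (8, 'aacab')
  2 → (11, 'ab')
  3 → (2, 'abaabcaacab')
  4 → (5, 'abcaacab')
  5 → (9, 'acab')
  6 → (12, 'b')
  7 → (3, 'baabcaacab')
  8 → (1, 'babaabcaacab')
  9 → (0, 'bbabaabcaacab')
  10 → (6, 'bcaacab')
  11 → (7, 'caacab')
  12 → (10, 'cab')

SA = [4, 8, 11, 2, 5, 9, 12, 3, 1, 0, 6, 7, 10]
[i] adj suffixes → lcp
  [1] 4/8 → 2 ('aa')
  [2] 8/11 → 1 ('a')
  [3] 11/2 → 2 ('ab')
  [4] 2/5 → 2 ('ab')
  [5] 5/9 → 1 ('a')
  [6] 9/12 → 0 ('')
  [7] 12/3 → 1 ('b')
  [8] 3/1 → 2 ('ba')
  [9] 1/0 → 1 ('b')
  [10] 0/6 → 1 ('b')
  [11] 6/7 → 0 ('')
  [12] 7/10 → 2 ('ca')

[0, 2, 1, 2, 2, 1, 0, 1, 2, 1, 1, 0, 2]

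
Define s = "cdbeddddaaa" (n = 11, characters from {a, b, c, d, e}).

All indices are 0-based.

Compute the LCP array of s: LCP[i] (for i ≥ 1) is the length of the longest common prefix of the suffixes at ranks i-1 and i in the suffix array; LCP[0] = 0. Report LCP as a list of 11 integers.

[0, 1, 2, 0, 0, 0, 1, 1, 2, 3, 0]

rank | idx | suffix
   0 |  10 | a
   1 |   9 | aa
   2 |   8 | aaa
   3 |   2 | beddddaaa
   4 |   0 | cdbeddddaaa
   5 |   7 | daaa
   6 |   1 | dbeddddaaa
   7 |   6 | ddaaa
   8 |   5 | dddaaa
   9 |   4 | ddddaaa
  10 |   3 | eddddaaa

SA = [10, 9, 8, 2, 0, 7, 1, 6, 5, 4, 3]
i: (SA[i-1],SA[i]) lcp shared
  1: (10,9) 1 'a'
  2: (9,8) 2 'aa'
  3: (8,2) 0 ''
  4: (2,0) 0 ''
  5: (0,7) 0 ''
  6: (7,1) 1 'd'
  7: (1,6) 1 'd'
  8: (6,5) 2 'dd'
  9: (5,4) 3 'ddd'
  10: (4,3) 0 ''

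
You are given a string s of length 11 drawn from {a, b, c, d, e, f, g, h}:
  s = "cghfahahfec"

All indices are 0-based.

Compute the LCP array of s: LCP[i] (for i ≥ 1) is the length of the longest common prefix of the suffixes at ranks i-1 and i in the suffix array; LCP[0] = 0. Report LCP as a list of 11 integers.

[0, 2, 0, 1, 0, 0, 1, 0, 0, 1, 2]

rank | idx | suffix
   0 |   4 | ahahfec
   1 |   6 | ahfec
   2 |  10 | c
   3 |   0 | cghfahahfec
   4 |   9 | ec
   5 |   3 | fahahfec
   6 |   8 | fec
   7 |   1 | ghfahahfec
   8 |   5 | hahfec
   9 |   2 | hfahahfec
  10 |   7 | hfec

SA = [4, 6, 10, 0, 9, 3, 8, 1, 5, 2, 7]
i: (SA[i-1],SA[i]) lcp shared
  1: (4,6) 2 'ah'
  2: (6,10) 0 ''
  3: (10,0) 1 'c'
  4: (0,9) 0 ''
  5: (9,3) 0 ''
  6: (3,8) 1 'f'
  7: (8,1) 0 ''
  8: (1,5) 0 ''
  9: (5,2) 1 'h'
  10: (2,7) 2 'hf'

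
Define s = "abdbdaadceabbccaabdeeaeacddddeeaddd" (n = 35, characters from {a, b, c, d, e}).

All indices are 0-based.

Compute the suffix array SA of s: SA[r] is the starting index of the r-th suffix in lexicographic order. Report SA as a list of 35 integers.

[15, 5, 10, 0, 16, 23, 6, 31, 21, 11, 12, 3, 1, 17, 14, 13, 24, 8, 34, 4, 2, 7, 33, 32, 25, 26, 27, 28, 18, 9, 22, 30, 20, 29, 19]

rank | idx | suffix
   0 |  15 | aabdeeaeacddddeeaddd
   1 |   5 | aadceabbccaabdeeaeacddddeeaddd
   2 |  10 | abbccaabdeeaeacddddeeaddd
   3 |   0 | abdbdaadceabbccaabdeeaeacddddeeaddd
   4 |  16 | abdeeaeacddddeeaddd
   5 |  23 | acddddeeaddd
   6 |   6 | adceabbccaabdeeaeacddddeeaddd
   7 |  31 | addd
   8 |  21 | aeacddddeeaddd
   9 |  11 | bbccaabdeeaeacddddeeaddd
  10 |  12 | bccaabdeeaeacddddeeaddd
  11 |   3 | bdaadceabbccaabdeeaeacddddeeaddd
  12 |   1 | bdbdaadceabbccaabdeeaeacddddeeaddd
  13 |  17 | bdeeaeacddddeeaddd
  14 |  14 | caabdeeaeacddddeeaddd
  15 |  13 | ccaabdeeaeacddddeeaddd
  16 |  24 | cddddeeaddd
  17 |   8 | ceabbccaabdeeaeacddddeeaddd
  18 |  34 | d
  19 |   4 | daadceabbccaabdeeaeacddddeeaddd
  20 |   2 | dbdaadceabbccaabdeeaeacddddeeaddd
  21 |   7 | dceabbccaabdeeaeacddddeeaddd
  22 |  33 | dd
  23 |  32 | ddd
  24 |  25 | ddddeeaddd
  25 |  26 | dddeeaddd
  26 |  27 | ddeeaddd
  27 |  28 | deeaddd
  28 |  18 | deeaeacddddeeaddd
  29 |   9 | eabbccaabdeeaeacddddeeaddd
  30 |  22 | eacddddeeaddd
  31 |  30 | eaddd
  32 |  20 | eaeacddddeeaddd
  33 |  29 | eeaddd
  34 |  19 | eeaeacddddeeaddd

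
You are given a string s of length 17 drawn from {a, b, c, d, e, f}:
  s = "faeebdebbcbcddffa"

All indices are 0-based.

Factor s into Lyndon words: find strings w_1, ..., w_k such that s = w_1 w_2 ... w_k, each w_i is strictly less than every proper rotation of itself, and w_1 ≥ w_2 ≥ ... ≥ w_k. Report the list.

["f", "aeebdebbcbcddff", "a"]

emit factor 1: 'f' (i=0, period=1)
emit factor 2: 'aeebdebbcbcddff' (i=1, period=15)
emit factor 3: 'a' (i=16, period=1)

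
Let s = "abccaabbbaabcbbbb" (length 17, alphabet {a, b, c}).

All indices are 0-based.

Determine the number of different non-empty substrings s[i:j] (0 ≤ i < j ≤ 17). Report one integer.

127

sorted suffixes:
  #0 SA[0]=4  'aabbbaabcbbbb'
  #1 SA[1]=9  'aabcbbbb'
  #2 SA[2]=5  'abbbaabcbbbb'
  #3 SA[3]=10  'abcbbbb'
  #4 SA[4]=0  'abccaabbbaabcbbbb'
  #5 SA[5]=16  'b'
  #6 SA[6]=8  'baabcbbbb'
  #7 SA[7]=15  'bb'
  #8 SA[8]=7  'bbaabcbbbb'
  #9 SA[9]=14  'bbb'
  #10 SA[10]=6  'bbbaabcbbbb'
  #11 SA[11]=13  'bbbb'
  #12 SA[12]=11  'bcbbbb'
  #13 SA[13]=1  'bccaabbbaabcbbbb'
  #14 SA[14]=3  'caabbbaabcbbbb'
  #15 SA[15]=12  'cbbbb'
  #16 SA[16]=2  'ccaabbbaabcbbbb'

SA = [4, 9, 5, 10, 0, 16, 8, 15, 7, 14, 6, 13, 11, 1, 3, 12, 2]
i: (SA[i-1],SA[i]) lcp shared
  1: (4,9) 3 'aab'
  2: (9,5) 1 'a'
  3: (5,10) 2 'ab'
  4: (10,0) 3 'abc'
  5: (0,16) 0 ''
  6: (16,8) 1 'b'
  7: (8,15) 1 'b'
  8: (15,7) 2 'bb'
  9: (7,14) 2 'bb'
  10: (14,6) 3 'bbb'
  11: (6,13) 3 'bbb'
  12: (13,11) 1 'b'
  13: (11,1) 2 'bc'
  14: (1,3) 0 ''
  15: (3,12) 1 'c'
  16: (12,2) 1 'c'

n(n+1)/2 = 17·18/2 = 153
Σ LCP = 0 + 3 + 1 + 2 + 3 + 0 + 1 + 1 + 2 + 2 + 3 + 3 + 1 + 2 + 0 + 1 + 1 = 26
distinct = 153 − 26 = 127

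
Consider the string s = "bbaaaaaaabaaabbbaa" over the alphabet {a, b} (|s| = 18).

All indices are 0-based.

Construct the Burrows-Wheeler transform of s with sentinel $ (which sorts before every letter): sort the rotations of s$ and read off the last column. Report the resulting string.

rank  rotation             last
    0  $bbaaaaaaabaaabbbaa  a
    1  a$bbaaaaaaabaaabbba  a
    2  aa$bbaaaaaaabaaabbb  b
    3  aaaaaaabaaabbbaa$bb  b
    4  aaaaaabaaabbbaa$bba  a
    5  aaaaabaaabbbaa$bbaa  a
    6  aaaabaaabbbaa$bbaaa  a
    7  aaabaaabbbaa$bbaaaa  a
    8  aaabbbaa$bbaaaaaaab  b
    9  aabaaabbbaa$bbaaaaa  a
   10  aabbbaa$bbaaaaaaaba  a
   11  abaaabbbaa$bbaaaaaa  a
   12  abbbaa$bbaaaaaaabaa  a
   13  baa$bbaaaaaaabaaabb  b
   14  baaaaaaabaaabbbaa$b  b
   15  baaabbbaa$bbaaaaaaa  a
   16  bbaa$bbaaaaaaabaaab  b
   17  bbaaaaaaabaaabbbaa$  $
   18  bbbaa$bbaaaaaaabaaa  a

aabbaaaabaaaabbab$a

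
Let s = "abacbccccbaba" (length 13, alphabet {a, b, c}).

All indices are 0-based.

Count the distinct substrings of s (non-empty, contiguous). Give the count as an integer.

sorted suffixes:
  #0 SA[0]=12  'a'
  #1 SA[1]=10  'aba'
  #2 SA[2]=0  'abacbccccbaba'
  #3 SA[3]=2  'acbccccbaba'
  #4 SA[4]=11  'ba'
  #5 SA[5]=9  'baba'
  #6 SA[6]=1  'bacbccccbaba'
  #7 SA[7]=4  'bccccbaba'
  #8 SA[8]=8  'cbaba'
  #9 SA[9]=3  'cbccccbaba'
  #10 SA[10]=7  'ccbaba'
  #11 SA[11]=6  'cccbaba'
  #12 SA[12]=5  'ccccbaba'

SA = [12, 10, 0, 2, 11, 9, 1, 4, 8, 3, 7, 6, 5]
i: (SA[i-1],SA[i]) lcp shared
  1: (12,10) 1 'a'
  2: (10,0) 3 'aba'
  3: (0,2) 1 'a'
  4: (2,11) 0 ''
  5: (11,9) 2 'ba'
  6: (9,1) 2 'ba'
  7: (1,4) 1 'b'
  8: (4,8) 0 ''
  9: (8,3) 2 'cb'
  10: (3,7) 1 'c'
  11: (7,6) 2 'cc'
  12: (6,5) 3 'ccc'

n(n+1)/2 = 13·14/2 = 91
Σ LCP = 0 + 1 + 3 + 1 + 0 + 2 + 2 + 1 + 0 + 2 + 1 + 2 + 3 = 18
distinct = 91 − 18 = 73

73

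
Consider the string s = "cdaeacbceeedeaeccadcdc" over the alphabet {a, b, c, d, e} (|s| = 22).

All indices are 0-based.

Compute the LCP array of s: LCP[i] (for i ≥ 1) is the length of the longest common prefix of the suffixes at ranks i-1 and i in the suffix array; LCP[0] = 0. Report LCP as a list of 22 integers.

rank | idx | suffix
   0 |   4 | acbceeedeaeccadcdc
   1 |  17 | adcdc
   2 |   2 | aeacbceeedeaeccadcdc
   3 |  13 | aeccadcdc
   4 |   6 | bceeedeaeccadcdc
   5 |  21 | c
   6 |  16 | cadcdc
   7 |   5 | cbceeedeaeccadcdc
   8 |  15 | ccadcdc
   9 |   0 | cdaeacbceeedeaeccadcdc
  10 |  19 | cdc
  11 |   7 | ceeedeaeccadcdc
  12 |   1 | daeacbceeedeaeccadcdc
  13 |  20 | dc
  14 |  18 | dcdc
  15 |  11 | deaeccadcdc
  16 |   3 | eacbceeedeaeccadcdc
  17 |  12 | eaeccadcdc
  18 |  14 | eccadcdc
  19 |  10 | edeaeccadcdc
  20 |   9 | eedeaeccadcdc
  21 |   8 | eeedeaeccadcdc

SA = [4, 17, 2, 13, 6, 21, 16, 5, 15, 0, 19, 7, 1, 20, 18, 11, 3, 12, 14, 10, 9, 8]
rank  pair      lcp
   1  s[4:],s[17:]  1  'a'
   2  s[17:],s[2:]  1  'a'
   3  s[2:],s[13:]  2  'ae'
   4  s[13:],s[6:]  0  ''
   5  s[6:],s[21:]  0  ''
   6  s[21:],s[16:]  1  'c'
   7  s[16:],s[5:]  1  'c'
   8  s[5:],s[15:]  1  'c'
   9  s[15:],s[0:]  1  'c'
  10  s[0:],s[19:]  2  'cd'
  11  s[19:],s[7:]  1  'c'
  12  s[7:],s[1:]  0  ''
  13  s[1:],s[20:]  1  'd'
  14  s[20:],s[18:]  2  'dc'
  15  s[18:],s[11:]  1  'd'
  16  s[11:],s[3:]  0  ''
  17  s[3:],s[12:]  2  'ea'
  18  s[12:],s[14:]  1  'e'
  19  s[14:],s[10:]  1  'e'
  20  s[10:],s[9:]  1  'e'
  21  s[9:],s[8:]  2  'ee'

[0, 1, 1, 2, 0, 0, 1, 1, 1, 1, 2, 1, 0, 1, 2, 1, 0, 2, 1, 1, 1, 2]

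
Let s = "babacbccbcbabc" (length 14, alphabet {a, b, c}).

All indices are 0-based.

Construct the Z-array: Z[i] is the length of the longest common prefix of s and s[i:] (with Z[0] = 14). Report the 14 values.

[14, 0, 2, 0, 0, 1, 0, 0, 1, 0, 3, 0, 1, 0]

Z[0]=14
i=1: fresh scan; Z[1]=0
i=2: fresh scan; Z[2]=2 grow→box=[2,4)
i=3: min(r-i=1, Z[1]=0)=0; Z[3]=0
i=4: fresh scan; Z[4]=0
i=5: fresh scan; Z[5]=1 grow→box=[5,6)
i=6: fresh scan; Z[6]=0
i=7: fresh scan; Z[7]=0
i=8: fresh scan; Z[8]=1 grow→box=[8,9)
i=9: fresh scan; Z[9]=0
i=10: fresh scan; Z[10]=3 grow→box=[10,13)
i=11: min(r-i=2, Z[1]=0)=0; Z[11]=0
i=12: min(r-i=1, Z[2]=2)=1; Z[12]=1
i=13: fresh scan; Z[13]=0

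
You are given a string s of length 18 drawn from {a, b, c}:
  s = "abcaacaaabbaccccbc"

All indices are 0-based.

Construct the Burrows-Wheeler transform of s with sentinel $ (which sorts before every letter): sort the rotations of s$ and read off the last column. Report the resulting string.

ccaca$abbacababccca

rank  rotation             last
    0  $abcaacaaabbaccccbc  c
    1  aaabbaccccbc$abcaac  c
    2  aabbaccccbc$abcaaca  a
    3  aacaaabbaccccbc$abc  c
    4  abbaccccbc$abcaacaa  a
    5  abcaacaaabbaccccbc$  $
    6  acaaabbaccccbc$abca  a
    7  accccbc$abcaacaaabb  b
    8  baccccbc$abcaacaaab  b
    9  bbaccccbc$abcaacaaa  a
   10  bc$abcaacaaabbacccc  c
   11  bcaacaaabbaccccbc$a  a
   12  c$abcaacaaabbaccccb  b
   13  caaabbaccccbc$abcaa  a
   14  caacaaabbaccccbc$ab  b
   15  cbc$abcaacaaabbaccc  c
   16  ccbc$abcaacaaabbacc  c
   17  cccbc$abcaacaaabbac  c
   18  ccccbc$abcaacaaabba  a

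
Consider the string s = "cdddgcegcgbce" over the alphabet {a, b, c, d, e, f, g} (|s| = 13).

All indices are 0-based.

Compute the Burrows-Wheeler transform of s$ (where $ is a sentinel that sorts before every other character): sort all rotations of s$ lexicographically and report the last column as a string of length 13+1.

rank  rotation        last
    0  $cdddgcegcgbce  e
    1  bce$cdddgcegcg  g
    2  cdddgcegcgbce$  $
    3  ce$cdddgcegcgb  b
    4  cegcgbce$cdddg  g
    5  cgbce$cdddgceg  g
    6  dddgcegcgbce$c  c
    7  ddgcegcgbce$cd  d
    8  dgcegcgbce$cdd  d
    9  e$cdddgcegcgbc  c
   10  egcgbce$cdddgc  c
   11  gbce$cdddgcegc  c
   12  gcegcgbce$cddd  d
   13  gcgbce$cdddgce  e

eg$bggcddcccde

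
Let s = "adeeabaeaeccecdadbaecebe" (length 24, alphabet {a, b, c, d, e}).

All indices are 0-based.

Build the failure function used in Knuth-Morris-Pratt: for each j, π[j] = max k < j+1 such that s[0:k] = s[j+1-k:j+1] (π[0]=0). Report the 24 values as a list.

[0, 0, 0, 0, 1, 0, 1, 0, 1, 0, 0, 0, 0, 0, 0, 1, 2, 0, 1, 0, 0, 0, 0, 0]

π[0] = 0
j=1 s[j]='d': π[1]=0 (border '')
j=2 s[j]='e': π[2]=0 (border '')
j=3 s[j]='e': π[3]=0 (border '')
j=4 s[j]='a': π[4]=1 (border 'a')
j=5 s[j]='b': k: 1→0; π[5]=0 (border '')
j=6 s[j]='a': π[6]=1 (border 'a')
j=7 s[j]='e': k: 1→0; π[7]=0 (border '')
j=8 s[j]='a': π[8]=1 (border 'a')
j=9 s[j]='e': k: 1→0; π[9]=0 (border '')
j=10 s[j]='c': π[10]=0 (border '')
j=11 s[j]='c': π[11]=0 (border '')
j=12 s[j]='e': π[12]=0 (border '')
j=13 s[j]='c': π[13]=0 (border '')
j=14 s[j]='d': π[14]=0 (border '')
j=15 s[j]='a': π[15]=1 (border 'a')
j=16 s[j]='d': π[16]=2 (border 'ad')
j=17 s[j]='b': k: 2→0; π[17]=0 (border '')
j=18 s[j]='a': π[18]=1 (border 'a')
j=19 s[j]='e': k: 1→0; π[19]=0 (border '')
j=20 s[j]='c': π[20]=0 (border '')
j=21 s[j]='e': π[21]=0 (border '')
j=22 s[j]='b': π[22]=0 (border '')
j=23 s[j]='e': π[23]=0 (border '')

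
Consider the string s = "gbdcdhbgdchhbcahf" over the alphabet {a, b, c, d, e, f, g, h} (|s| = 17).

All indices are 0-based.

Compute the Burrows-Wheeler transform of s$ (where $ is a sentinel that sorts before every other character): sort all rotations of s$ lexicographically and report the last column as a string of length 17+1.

rank  rotation            last
    0  $gbdcdhbgdchhbcahf  f
    1  ahf$gbdcdhbgdchhbc  c
    2  bcahf$gbdcdhbgdchh  h
    3  bdcdhbgdchhbcahf$g  g
    4  bgdchhbcahf$gbdcdh  h
    5  cahf$gbdcdhbgdchhb  b
    6  cdhbgdchhbcahf$gbd  d
    7  chhbcahf$gbdcdhbgd  d
    8  dcdhbgdchhbcahf$gb  b
    9  dchhbcahf$gbdcdhbg  g
   10  dhbgdchhbcahf$gbdc  c
   11  f$gbdcdhbgdchhbcah  h
   12  gbdcdhbgdchhbcahf$  $
   13  gdchhbcahf$gbdcdhb  b
   14  hbcahf$gbdcdhbgdch  h
   15  hbgdchhbcahf$gbdcd  d
   16  hf$gbdcdhbgdchhbca  a
   17  hhbcahf$gbdcdhbgdc  c

fchghbddbgch$bhdac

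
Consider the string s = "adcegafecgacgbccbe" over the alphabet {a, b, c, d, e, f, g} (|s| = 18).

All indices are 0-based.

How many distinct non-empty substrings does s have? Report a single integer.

rank | idx | suffix
   0 |  10 | acgbccbe
   1 |   0 | adcegafecgacgbccbe
   2 |   5 | afecgacgbccbe
   3 |  13 | bccbe
   4 |  16 | be
   5 |  15 | cbe
   6 |  14 | ccbe
   7 |   2 | cegafecgacgbccbe
   8 |   8 | cgacgbccbe
   9 |  11 | cgbccbe
  10 |   1 | dcegafecgacgbccbe
  11 |  17 | e
  12 |   7 | ecgacgbccbe
  13 |   3 | egafecgacgbccbe
  14 |   6 | fecgacgbccbe
  15 |   9 | gacgbccbe
  16 |   4 | gafecgacgbccbe
  17 |  12 | gbccbe

SA = [10, 0, 5, 13, 16, 15, 14, 2, 8, 11, 1, 17, 7, 3, 6, 9, 4, 12]
rank  pair      lcp
   1  s[10:],s[0:]  1  'a'
   2  s[0:],s[5:]  1  'a'
   3  s[5:],s[13:]  0  ''
   4  s[13:],s[16:]  1  'b'
   5  s[16:],s[15:]  0  ''
   6  s[15:],s[14:]  1  'c'
   7  s[14:],s[2:]  1  'c'
   8  s[2:],s[8:]  1  'c'
   9  s[8:],s[11:]  2  'cg'
  10  s[11:],s[1:]  0  ''
  11  s[1:],s[17:]  0  ''
  12  s[17:],s[7:]  1  'e'
  13  s[7:],s[3:]  1  'e'
  14  s[3:],s[6:]  0  ''
  15  s[6:],s[9:]  0  ''
  16  s[9:],s[4:]  2  'ga'
  17  s[4:],s[12:]  1  'g'

n(n+1)/2 = 18·19/2 = 171
Σ LCP = 0 + 1 + 1 + 0 + 1 + 0 + 1 + 1 + 1 + 2 + 0 + 0 + 1 + 1 + 0 + 0 + 2 + 1 = 13
distinct = 171 − 13 = 158

158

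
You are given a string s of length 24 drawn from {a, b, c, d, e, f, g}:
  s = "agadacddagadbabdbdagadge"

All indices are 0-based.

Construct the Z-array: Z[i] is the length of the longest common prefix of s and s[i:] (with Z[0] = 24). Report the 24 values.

Z[0]=24
i=1: fresh scan; Z[1]=0
i=2: fresh scan; Z[2]=1 grow→box=[2,3)
i=3: fresh scan; Z[3]=0
i=4: fresh scan; Z[4]=1 grow→box=[4,5)
i=5: fresh scan; Z[5]=0
i=6: fresh scan; Z[6]=0
i=7: fresh scan; Z[7]=0
i=8: fresh scan; Z[8]=4 grow→box=[8,12)
i=9: min(r-i=3, Z[1]=0)=0; Z[9]=0
i=10: min(r-i=2, Z[2]=1)=1; Z[10]=1
i=11: min(r-i=1, Z[3]=0)=0; Z[11]=0
i=12: fresh scan; Z[12]=0
i=13: fresh scan; Z[13]=1 grow→box=[13,14)
i=14: fresh scan; Z[14]=0
i=15: fresh scan; Z[15]=0
i=16: fresh scan; Z[16]=0
i=17: fresh scan; Z[17]=0
i=18: fresh scan; Z[18]=4 grow→box=[18,22)
i=19: min(r-i=3, Z[1]=0)=0; Z[19]=0
i=20: min(r-i=2, Z[2]=1)=1; Z[20]=1
i=21: min(r-i=1, Z[3]=0)=0; Z[21]=0
i=22: fresh scan; Z[22]=0
i=23: fresh scan; Z[23]=0

[24, 0, 1, 0, 1, 0, 0, 0, 4, 0, 1, 0, 0, 1, 0, 0, 0, 0, 4, 0, 1, 0, 0, 0]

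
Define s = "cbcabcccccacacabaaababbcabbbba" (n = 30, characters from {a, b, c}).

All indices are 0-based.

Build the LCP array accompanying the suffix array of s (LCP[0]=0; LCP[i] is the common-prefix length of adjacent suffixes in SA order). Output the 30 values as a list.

sorted suffixes:
  #0 SA[0]=29  'a'
  #1 SA[1]=16  'aaababbcabbbba'
  #2 SA[2]=17  'aababbcabbbba'
  #3 SA[3]=14  'abaaababbcabbbba'
  #4 SA[4]=18  'ababbcabbbba'
  #5 SA[5]=24  'abbbba'
  #6 SA[6]=20  'abbcabbbba'
  #7 SA[7]=3  'abcccccacacabaaababbcabbbba'
  #8 SA[8]=12  'acabaaababbcabbbba'
  #9 SA[9]=10  'acacabaaababbcabbbba'
  #10 SA[10]=28  'ba'
  #11 SA[11]=15  'baaababbcabbbba'
  #12 SA[12]=19  'babbcabbbba'
  #13 SA[13]=27  'bba'
  #14 SA[14]=26  'bbba'
  #15 SA[15]=25  'bbbba'
  #16 SA[16]=21  'bbcabbbba'
  #17 SA[17]=22  'bcabbbba'
  #18 SA[18]=1  'bcabcccccacacabaaababbcabbbba'
  #19 SA[19]=4  'bcccccacacabaaababbcabbbba'
  #20 SA[20]=13  'cabaaababbcabbbba'
  #21 SA[21]=23  'cabbbba'
  #22 SA[22]=2  'cabcccccacacabaaababbcabbbba'
  #23 SA[23]=11  'cacabaaababbcabbbba'
  #24 SA[24]=9  'cacacabaaababbcabbbba'
  #25 SA[25]=0  'cbcabcccccacacabaaababbcabbbba'
  #26 SA[26]=8  'ccacacabaaababbcabbbba'
  #27 SA[27]=7  'cccacacabaaababbcabbbba'
  #28 SA[28]=6  'ccccacacabaaababbcabbbba'
  #29 SA[29]=5  'cccccacacabaaababbcabbbba'

SA = [29, 16, 17, 14, 18, 24, 20, 3, 12, 10, 28, 15, 19, 27, 26, 25, 21, 22, 1, 4, 13, 23, 2, 11, 9, 0, 8, 7, 6, 5]
i: (SA[i-1],SA[i]) lcp shared
  1: (29,16) 1 'a'
  2: (16,17) 2 'aa'
  3: (17,14) 1 'a'
  4: (14,18) 3 'aba'
  5: (18,24) 2 'ab'
  6: (24,20) 3 'abb'
  7: (20,3) 2 'ab'
  8: (3,12) 1 'a'
  9: (12,10) 3 'aca'
  10: (10,28) 0 ''
  11: (28,15) 2 'ba'
  12: (15,19) 2 'ba'
  13: (19,27) 1 'b'
  14: (27,26) 2 'bb'
  15: (26,25) 3 'bbb'
  16: (25,21) 2 'bb'
  17: (21,22) 1 'b'
  18: (22,1) 4 'bcab'
  19: (1,4) 2 'bc'
  20: (4,13) 0 ''
  21: (13,23) 3 'cab'
  22: (23,2) 3 'cab'
  23: (2,11) 2 'ca'
  24: (11,9) 4 'caca'
  25: (9,0) 1 'c'
  26: (0,8) 1 'c'
  27: (8,7) 2 'cc'
  28: (7,6) 3 'ccc'
  29: (6,5) 4 'cccc'

[0, 1, 2, 1, 3, 2, 3, 2, 1, 3, 0, 2, 2, 1, 2, 3, 2, 1, 4, 2, 0, 3, 3, 2, 4, 1, 1, 2, 3, 4]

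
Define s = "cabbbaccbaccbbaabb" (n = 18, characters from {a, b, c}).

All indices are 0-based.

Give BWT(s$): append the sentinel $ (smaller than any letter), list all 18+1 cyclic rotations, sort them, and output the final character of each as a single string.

bbacbbbbbcacba$ccaa

rank  rotation             last
    0  $cabbbaccbaccbbaabb  b
    1  aabb$cabbbaccbaccbb  b
    2  abb$cabbbaccbaccbba  a
    3  abbbaccbaccbbaabb$c  c
    4  accbaccbbaabb$cabbb  b
    5  accbbaabb$cabbbaccb  b
    6  b$cabbbaccbaccbbaab  b
    7  baabb$cabbbaccbaccb  b
    8  baccbaccbbaabb$cabb  b
    9  baccbbaabb$cabbbacc  c
   10  bb$cabbbaccbaccbbaa  a
   11  bbaabb$cabbbaccbacc  c
   12  bbaccbaccbbaabb$cab  b
   13  bbbaccbaccbbaabb$ca  a
   14  cabbbaccbaccbbaabb$  $
   15  cbaccbbaabb$cabbbac  c
   16  cbbaabb$cabbbaccbac  c
   17  ccbaccbbaabb$cabbba  a
   18  ccbbaabb$cabbbaccba  a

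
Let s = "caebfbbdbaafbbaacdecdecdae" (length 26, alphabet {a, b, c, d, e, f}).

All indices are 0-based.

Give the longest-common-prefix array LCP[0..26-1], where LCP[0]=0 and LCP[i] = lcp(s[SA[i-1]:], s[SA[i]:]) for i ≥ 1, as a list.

[0, 2, 1, 1, 2, 1, 0, 3, 1, 2, 1, 1, 0, 1, 2, 5, 0, 1, 1, 4, 0, 1, 1, 3, 0, 3]

sorted suffixes:
  #0 SA[0]=14  'aacdecdecdae'
  #1 SA[1]=9  'aafbbaacdecdecdae'
  #2 SA[2]=15  'acdecdecdae'
  #3 SA[3]=24  'ae'
  #4 SA[4]=1  'aebfbbdbaafbbaacdecdecdae'
  #5 SA[5]=10  'afbbaacdecdecdae'
  #6 SA[6]=13  'baacdecdecdae'
  #7 SA[7]=8  'baafbbaacdecdecdae'
  #8 SA[8]=12  'bbaacdecdecdae'
  #9 SA[9]=5  'bbdbaafbbaacdecdecdae'
  #10 SA[10]=6  'bdbaafbbaacdecdecdae'
  #11 SA[11]=3  'bfbbdbaafbbaacdecdecdae'
  #12 SA[12]=0  'caebfbbdbaafbbaacdecdecdae'
  #13 SA[13]=22  'cdae'
  #14 SA[14]=19  'cdecdae'
  #15 SA[15]=16  'cdecdecdae'
  #16 SA[16]=23  'dae'
  #17 SA[17]=7  'dbaafbbaacdecdecdae'
  #18 SA[18]=20  'decdae'
  #19 SA[19]=17  'decdecdae'
  #20 SA[20]=25  'e'
  #21 SA[21]=2  'ebfbbdbaafbbaacdecdecdae'
  #22 SA[22]=21  'ecdae'
  #23 SA[23]=18  'ecdecdae'
  #24 SA[24]=11  'fbbaacdecdecdae'
  #25 SA[25]=4  'fbbdbaafbbaacdecdecdae'

SA = [14, 9, 15, 24, 1, 10, 13, 8, 12, 5, 6, 3, 0, 22, 19, 16, 23, 7, 20, 17, 25, 2, 21, 18, 11, 4]
[i] adj suffixes → lcp
  [1] 14/9 → 2 ('aa')
  [2] 9/15 → 1 ('a')
  [3] 15/24 → 1 ('a')
  [4] 24/1 → 2 ('ae')
  [5] 1/10 → 1 ('a')
  [6] 10/13 → 0 ('')
  [7] 13/8 → 3 ('baa')
  [8] 8/12 → 1 ('b')
  [9] 12/5 → 2 ('bb')
  [10] 5/6 → 1 ('b')
  [11] 6/3 → 1 ('b')
  [12] 3/0 → 0 ('')
  [13] 0/22 → 1 ('c')
  [14] 22/19 → 2 ('cd')
  [15] 19/16 → 5 ('cdecd')
  [16] 16/23 → 0 ('')
  [17] 23/7 → 1 ('d')
  [18] 7/20 → 1 ('d')
  [19] 20/17 → 4 ('decd')
  [20] 17/25 → 0 ('')
  [21] 25/2 → 1 ('e')
  [22] 2/21 → 1 ('e')
  [23] 21/18 → 3 ('ecd')
  [24] 18/11 → 0 ('')
  [25] 11/4 → 3 ('fbb')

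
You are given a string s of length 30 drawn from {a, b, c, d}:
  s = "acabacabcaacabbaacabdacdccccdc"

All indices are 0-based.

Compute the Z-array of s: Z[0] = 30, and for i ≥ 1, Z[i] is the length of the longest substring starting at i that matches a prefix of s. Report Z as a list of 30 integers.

[30, 0, 1, 0, 4, 0, 1, 0, 0, 1, 4, 0, 1, 0, 0, 1, 4, 0, 1, 0, 0, 2, 0, 0, 0, 0, 0, 0, 0, 0]

Z[0]=30
i=1: i≥r, start 0; Z[1]=0
i=2: i≥r, start 0; Z[2]=1 scan→box=[2,3)
i=3: i≥r, start 0; Z[3]=0
i=4: i≥r, start 0; Z[4]=4 scan→box=[4,8)
i=5: min(r-i=3, Z[1]=0)=0; Z[5]=0
i=6: min(r-i=2, Z[2]=1)=1; Z[6]=1
i=7: min(r-i=1, Z[3]=0)=0; Z[7]=0
i=8: i≥r, start 0; Z[8]=0
i=9: i≥r, start 0; Z[9]=1 scan→box=[9,10)
i=10: i≥r, start 0; Z[10]=4 scan→box=[10,14)
i=11: min(r-i=3, Z[1]=0)=0; Z[11]=0
i=12: min(r-i=2, Z[2]=1)=1; Z[12]=1
i=13: min(r-i=1, Z[3]=0)=0; Z[13]=0
i=14: i≥r, start 0; Z[14]=0
i=15: i≥r, start 0; Z[15]=1 scan→box=[15,16)
i=16: i≥r, start 0; Z[16]=4 scan→box=[16,20)
i=17: min(r-i=3, Z[1]=0)=0; Z[17]=0
i=18: min(r-i=2, Z[2]=1)=1; Z[18]=1
i=19: min(r-i=1, Z[3]=0)=0; Z[19]=0
i=20: i≥r, start 0; Z[20]=0
i=21: i≥r, start 0; Z[21]=2 scan→box=[21,23)
i=22: min(r-i=1, Z[1]=0)=0; Z[22]=0
i=23: i≥r, start 0; Z[23]=0
i=24: i≥r, start 0; Z[24]=0
i=25: i≥r, start 0; Z[25]=0
i=26: i≥r, start 0; Z[26]=0
i=27: i≥r, start 0; Z[27]=0
i=28: i≥r, start 0; Z[28]=0
i=29: i≥r, start 0; Z[29]=0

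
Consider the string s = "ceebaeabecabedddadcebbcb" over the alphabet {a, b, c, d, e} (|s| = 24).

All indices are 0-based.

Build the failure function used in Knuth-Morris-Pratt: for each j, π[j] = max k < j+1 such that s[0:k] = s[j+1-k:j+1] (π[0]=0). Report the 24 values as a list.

π[0] = 0
j=1 s[j]='e': π[1]=0 (border '')
j=2 s[j]='e': π[2]=0 (border '')
j=3 s[j]='b': π[3]=0 (border '')
j=4 s[j]='a': π[4]=0 (border '')
j=5 s[j]='e': π[5]=0 (border '')
j=6 s[j]='a': π[6]=0 (border '')
j=7 s[j]='b': π[7]=0 (border '')
j=8 s[j]='e': π[8]=0 (border '')
j=9 s[j]='c': π[9]=1 (border 'c')
j=10 s[j]='a': k: 1→0; π[10]=0 (border '')
j=11 s[j]='b': π[11]=0 (border '')
j=12 s[j]='e': π[12]=0 (border '')
j=13 s[j]='d': π[13]=0 (border '')
j=14 s[j]='d': π[14]=0 (border '')
j=15 s[j]='d': π[15]=0 (border '')
j=16 s[j]='a': π[16]=0 (border '')
j=17 s[j]='d': π[17]=0 (border '')
j=18 s[j]='c': π[18]=1 (border 'c')
j=19 s[j]='e': π[19]=2 (border 'ce')
j=20 s[j]='b': k: 2→0; π[20]=0 (border '')
j=21 s[j]='b': π[21]=0 (border '')
j=22 s[j]='c': π[22]=1 (border 'c')
j=23 s[j]='b': k: 1→0; π[23]=0 (border '')

[0, 0, 0, 0, 0, 0, 0, 0, 0, 1, 0, 0, 0, 0, 0, 0, 0, 0, 1, 2, 0, 0, 1, 0]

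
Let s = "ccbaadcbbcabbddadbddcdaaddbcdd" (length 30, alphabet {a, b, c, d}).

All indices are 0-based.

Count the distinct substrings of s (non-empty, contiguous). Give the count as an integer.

rank | idx | suffix
   0 |   3 | aadcbbcabbddadbddcdaaddbcdd
   1 |  22 | aaddbcdd
   2 |  10 | abbddadbddcdaaddbcdd
   3 |  15 | adbddcdaaddbcdd
   4 |   4 | adcbbcabbddadbddcdaaddbcdd
   5 |  23 | addbcdd
   6 |   2 | baadcbbcabbddadbddcdaaddbcdd
   7 |   7 | bbcabbddadbddcdaaddbcdd
   8 |  11 | bbddadbddcdaaddbcdd
   9 |   8 | bcabbddadbddcdaaddbcdd
  10 |  26 | bcdd
  11 |  12 | bddadbddcdaaddbcdd
  12 |  17 | bddcdaaddbcdd
  13 |   9 | cabbddadbddcdaaddbcdd
  14 |   1 | cbaadcbbcabbddadbddcdaaddbcdd
  15 |   6 | cbbcabbddadbddcdaaddbcdd
  16 |   0 | ccbaadcbbcabbddadbddcdaaddbcdd
  17 |  20 | cdaaddbcdd
  18 |  27 | cdd
  19 |  29 | d
  20 |  21 | daaddbcdd
  21 |  14 | dadbddcdaaddbcdd
  22 |  25 | dbcdd
  23 |  16 | dbddcdaaddbcdd
  24 |   5 | dcbbcabbddadbddcdaaddbcdd
  25 |  19 | dcdaaddbcdd
  26 |  28 | dd
  27 |  13 | ddadbddcdaaddbcdd
  28 |  24 | ddbcdd
  29 |  18 | ddcdaaddbcdd

SA = [3, 22, 10, 15, 4, 23, 2, 7, 11, 8, 26, 12, 17, 9, 1, 6, 0, 20, 27, 29, 21, 14, 25, 16, 5, 19, 28, 13, 24, 18]
[i] adj suffixes → lcp
  [1] 3/22 → 3 ('aad')
  [2] 22/10 → 1 ('a')
  [3] 10/15 → 1 ('a')
  [4] 15/4 → 2 ('ad')
  [5] 4/23 → 2 ('ad')
  [6] 23/2 → 0 ('')
  [7] 2/7 → 1 ('b')
  [8] 7/11 → 2 ('bb')
  [9] 11/8 → 1 ('b')
  [10] 8/26 → 2 ('bc')
  [11] 26/12 → 1 ('b')
  [12] 12/17 → 3 ('bdd')
  [13] 17/9 → 0 ('')
  [14] 9/1 → 1 ('c')
  [15] 1/6 → 2 ('cb')
  [16] 6/0 → 1 ('c')
  [17] 0/20 → 1 ('c')
  [18] 20/27 → 2 ('cd')
  [19] 27/29 → 0 ('')
  [20] 29/21 → 1 ('d')
  [21] 21/14 → 2 ('da')
  [22] 14/25 → 1 ('d')
  [23] 25/16 → 2 ('db')
  [24] 16/5 → 1 ('d')
  [25] 5/19 → 2 ('dc')
  [26] 19/28 → 1 ('d')
  [27] 28/13 → 2 ('dd')
  [28] 13/24 → 2 ('dd')
  [29] 24/18 → 2 ('dd')

n(n+1)/2 = 30·31/2 = 465
Σ LCP = 0 + 3 + 1 + 1 + 2 + 2 + 0 + 1 + 2 + 1 + 2 + 1 + 3 + 0 + 1 + 2 + 1 + 1 + 2 + 0 + 1 + 2 + 1 + 2 + 1 + 2 + 1 + 2 + 2 + 2 = 42
distinct = 465 − 42 = 423

423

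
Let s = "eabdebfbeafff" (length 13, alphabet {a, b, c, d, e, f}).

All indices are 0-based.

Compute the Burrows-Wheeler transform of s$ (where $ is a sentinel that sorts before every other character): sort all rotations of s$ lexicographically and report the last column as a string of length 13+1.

feeafeb$bdfbfa

rank  rotation        last
    0  $eabdebfbeafff  f
    1  abdebfbeafff$e  e
    2  afff$eabdebfbe  e
    3  bdebfbeafff$ea  a
    4  beafff$eabdebf  f
    5  bfbeafff$eabde  e
    6  debfbeafff$eab  b
    7  eabdebfbeafff$  $
    8  eafff$eabdebfb  b
    9  ebfbeafff$eabd  d
   10  f$eabdebfbeaff  f
   11  fbeafff$eabdeb  b
   12  ff$eabdebfbeaf  f
   13  fff$eabdebfbea  a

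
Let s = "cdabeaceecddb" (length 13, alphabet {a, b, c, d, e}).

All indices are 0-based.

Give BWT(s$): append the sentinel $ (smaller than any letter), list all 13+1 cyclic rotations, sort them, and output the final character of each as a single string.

bdeda$eacdcbec

rank  rotation        last
    0  $cdabeaceecddb  b
    1  abeaceecddb$cd  d
    2  aceecddb$cdabe  e
    3  b$cdabeaceecdd  d
    4  beaceecddb$cda  a
    5  cdabeaceecddb$  $
    6  cddb$cdabeacee  e
    7  ceecddb$cdabea  a
    8  dabeaceecddb$c  c
    9  db$cdabeaceecd  d
   10  ddb$cdabeaceec  c
   11  eaceecddb$cdab  b
   12  ecddb$cdabeace  e
   13  eecddb$cdabeac  c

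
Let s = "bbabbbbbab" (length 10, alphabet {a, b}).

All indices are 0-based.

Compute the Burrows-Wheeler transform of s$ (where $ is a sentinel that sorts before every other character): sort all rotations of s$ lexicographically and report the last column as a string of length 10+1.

rank  rotation     last
    0  $bbabbbbbab  b
    1  ab$bbabbbbb  b
    2  abbbbbab$bb  b
    3  b$bbabbbbba  a
    4  bab$bbabbbb  b
    5  babbbbbab$b  b
    6  bbab$bbabbb  b
    7  bbabbbbbab$  $
    8  bbbab$bbabb  b
    9  bbbbab$bbab  b
   10  bbbbbab$bba  a

bbbabbb$bba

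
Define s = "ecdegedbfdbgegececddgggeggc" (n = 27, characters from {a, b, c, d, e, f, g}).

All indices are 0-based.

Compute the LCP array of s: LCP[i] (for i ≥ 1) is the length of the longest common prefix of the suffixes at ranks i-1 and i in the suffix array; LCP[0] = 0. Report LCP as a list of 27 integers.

rank→(start, suffix):
  0 → (7, 'bfdbgegececddgggeggc')
  1 → (10, 'bgegececddgggeggc')
  2 → (26, 'c')
  3 → (17, 'cddgggeggc')
  4 → (1, 'cdegedbfdbgegececddgggeggc')
  5 → (15, 'cecddgggeggc')
  6 → (6, 'dbfdbgegececddgggeggc')
  7 → (9, 'dbgegececddgggeggc')
  8 → (18, 'ddgggeggc')
  9 → (2, 'degedbfdbgegececddgggeggc')
  10 → (19, 'dgggeggc')
  11 → (16, 'ecddgggeggc')
  12 → (0, 'ecdegedbfdbgegececddgggeggc')
  13 → (14, 'ececddgggeggc')
  14 → (5, 'edbfdbgegececddgggeggc')
  15 → (12, 'egececddgggeggc')
  16 → (3, 'egedbfdbgegececddgggeggc')
  17 → (23, 'eggc')
  18 → (8, 'fdbgegececddgggeggc')
  19 → (25, 'gc')
  20 → (13, 'gececddgggeggc')
  21 → (4, 'gedbfdbgegececddgggeggc')
  22 → (11, 'gegececddgggeggc')
  23 → (22, 'geggc')
  24 → (24, 'ggc')
  25 → (21, 'ggeggc')
  26 → (20, 'gggeggc')

SA = [7, 10, 26, 17, 1, 15, 6, 9, 18, 2, 19, 16, 0, 14, 5, 12, 3, 23, 8, 25, 13, 4, 11, 22, 24, 21, 20]
rank  pair      lcp
   1  s[7:],s[10:]  1  'b'
   2  s[10:],s[26:]  0  ''
   3  s[26:],s[17:]  1  'c'
   4  s[17:],s[1:]  2  'cd'
   5  s[1:],s[15:]  1  'c'
   6  s[15:],s[6:]  0  ''
   7  s[6:],s[9:]  2  'db'
   8  s[9:],s[18:]  1  'd'
   9  s[18:],s[2:]  1  'd'
  10  s[2:],s[19:]  1  'd'
  11  s[19:],s[16:]  0  ''
  12  s[16:],s[0:]  3  'ecd'
  13  s[0:],s[14:]  2  'ec'
  14  s[14:],s[5:]  1  'e'
  15  s[5:],s[12:]  1  'e'
  16  s[12:],s[3:]  3  'ege'
  17  s[3:],s[23:]  2  'eg'
  18  s[23:],s[8:]  0  ''
  19  s[8:],s[25:]  0  ''
  20  s[25:],s[13:]  1  'g'
  21  s[13:],s[4:]  2  'ge'
  22  s[4:],s[11:]  2  'ge'
  23  s[11:],s[22:]  3  'geg'
  24  s[22:],s[24:]  1  'g'
  25  s[24:],s[21:]  2  'gg'
  26  s[21:],s[20:]  2  'gg'

[0, 1, 0, 1, 2, 1, 0, 2, 1, 1, 1, 0, 3, 2, 1, 1, 3, 2, 0, 0, 1, 2, 2, 3, 1, 2, 2]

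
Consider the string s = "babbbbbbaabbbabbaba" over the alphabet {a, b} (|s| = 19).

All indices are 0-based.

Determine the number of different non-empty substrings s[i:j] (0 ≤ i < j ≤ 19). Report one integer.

142

sorted suffixes:
  #0 SA[0]=18  'a'
  #1 SA[1]=8  'aabbbabbaba'
  #2 SA[2]=16  'aba'
  #3 SA[3]=13  'abbaba'
  #4 SA[4]=9  'abbbabbaba'
  #5 SA[5]=1  'abbbbbbaabbbabbaba'
  #6 SA[6]=17  'ba'
  #7 SA[7]=7  'baabbbabbaba'
  #8 SA[8]=15  'baba'
  #9 SA[9]=12  'babbaba'
  #10 SA[10]=0  'babbbbbbaabbbabbaba'
  #11 SA[11]=6  'bbaabbbabbaba'
  #12 SA[12]=14  'bbaba'
  #13 SA[13]=11  'bbabbaba'
  #14 SA[14]=5  'bbbaabbbabbaba'
  #15 SA[15]=10  'bbbabbaba'
  #16 SA[16]=4  'bbbbaabbbabbaba'
  #17 SA[17]=3  'bbbbbaabbbabbaba'
  #18 SA[18]=2  'bbbbbbaabbbabbaba'

SA = [18, 8, 16, 13, 9, 1, 17, 7, 15, 12, 0, 6, 14, 11, 5, 10, 4, 3, 2]
rank  pair      lcp
   1  s[18:],s[8:]  1  'a'
   2  s[8:],s[16:]  1  'a'
   3  s[16:],s[13:]  2  'ab'
   4  s[13:],s[9:]  3  'abb'
   5  s[9:],s[1:]  4  'abbb'
   6  s[1:],s[17:]  0  ''
   7  s[17:],s[7:]  2  'ba'
   8  s[7:],s[15:]  2  'ba'
   9  s[15:],s[12:]  3  'bab'
  10  s[12:],s[0:]  4  'babb'
  11  s[0:],s[6:]  1  'b'
  12  s[6:],s[14:]  3  'bba'
  13  s[14:],s[11:]  4  'bbab'
  14  s[11:],s[5:]  2  'bb'
  15  s[5:],s[10:]  4  'bbba'
  16  s[10:],s[4:]  3  'bbb'
  17  s[4:],s[3:]  4  'bbbb'
  18  s[3:],s[2:]  5  'bbbbb'

n(n+1)/2 = 19·20/2 = 190
Σ LCP = 0 + 1 + 1 + 2 + 3 + 4 + 0 + 2 + 2 + 3 + 4 + 1 + 3 + 4 + 2 + 4 + 3 + 4 + 5 = 48
distinct = 190 − 48 = 142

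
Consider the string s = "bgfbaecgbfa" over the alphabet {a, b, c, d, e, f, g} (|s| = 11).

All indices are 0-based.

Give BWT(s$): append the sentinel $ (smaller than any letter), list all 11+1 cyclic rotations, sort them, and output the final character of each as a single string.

rank  rotation      last
    0  $bgfbaecgbfa  a
    1  a$bgfbaecgbf  f
    2  aecgbfa$bgfb  b
    3  baecgbfa$bgf  f
    4  bfa$bgfbaecg  g
    5  bgfbaecgbfa$  $
    6  cgbfa$bgfbae  e
    7  ecgbfa$bgfba  a
    8  fa$bgfbaecgb  b
    9  fbaecgbfa$bg  g
   10  gbfa$bgfbaec  c
   11  gfbaecgbfa$b  b

afbfg$eabgcb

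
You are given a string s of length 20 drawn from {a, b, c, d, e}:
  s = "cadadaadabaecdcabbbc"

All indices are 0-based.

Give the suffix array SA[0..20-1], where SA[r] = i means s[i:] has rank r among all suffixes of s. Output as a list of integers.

rank→(start, suffix):
  0 → (5, 'aadabaecdcabbbc')
  1 → (8, 'abaecdcabbbc')
  2 → (15, 'abbbc')
  3 → (3, 'adaadabaecdcabbbc')
  4 → (6, 'adabaecdcabbbc')
  5 → (1, 'adadaadabaecdcabbbc')
  6 → (10, 'aecdcabbbc')
  7 → (9, 'baecdcabbbc')
  8 → (16, 'bbbc')
  9 → (17, 'bbc')
  10 → (18, 'bc')
  11 → (19, 'c')
  12 → (14, 'cabbbc')
  13 → (0, 'cadadaadabaecdcabbbc')
  14 → (12, 'cdcabbbc')
  15 → (4, 'daadabaecdcabbbc')
  16 → (7, 'dabaecdcabbbc')
  17 → (2, 'dadaadabaecdcabbbc')
  18 → (13, 'dcabbbc')
  19 → (11, 'ecdcabbbc')

[5, 8, 15, 3, 6, 1, 10, 9, 16, 17, 18, 19, 14, 0, 12, 4, 7, 2, 13, 11]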